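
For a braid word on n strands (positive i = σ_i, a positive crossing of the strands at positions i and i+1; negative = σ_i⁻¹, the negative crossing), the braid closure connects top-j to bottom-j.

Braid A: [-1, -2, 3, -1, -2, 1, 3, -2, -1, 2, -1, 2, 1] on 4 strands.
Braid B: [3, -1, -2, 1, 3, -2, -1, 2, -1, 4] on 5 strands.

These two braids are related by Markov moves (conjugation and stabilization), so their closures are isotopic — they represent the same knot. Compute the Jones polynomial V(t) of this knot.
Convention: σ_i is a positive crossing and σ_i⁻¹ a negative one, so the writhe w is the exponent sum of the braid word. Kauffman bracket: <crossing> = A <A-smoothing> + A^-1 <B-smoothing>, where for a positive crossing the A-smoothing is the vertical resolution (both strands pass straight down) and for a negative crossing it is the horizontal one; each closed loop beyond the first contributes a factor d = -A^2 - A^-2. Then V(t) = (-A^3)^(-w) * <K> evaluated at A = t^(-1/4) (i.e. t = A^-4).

Markov-equivalent braids have isotopic closures, hence identical knot invariants. Strip the Markov moves from each word to reach a common short braid β, then compute V(t) once on β.
Braid A: s1^-1 s2^-1 s3 s1^-1 s2^-1 s1 s3 s2^-1 s1^-1 s2 s1^-1 s2 s1 on 4 strands reduces by inverse Markov moves (closure unchanged at each step):
  Deconjugate: the word is γ·β·γ⁻¹ with γ = s1^-1 s2^-1 (prefix) and γ⁻¹ = s2 s1 (suffix); strip both.
Reduced to β = s3 s1^-1 s2^-1 s1 s3 s2^-1 s1^-1 s2 s1^-1 on 4 strands, 9 crossings.
Braid B: s3 s1^-1 s2^-1 s1 s3 s2^-1 s1^-1 s2 s1^-1 s4 on 5 strands reduces by inverse Markov moves (closure unchanged at each step):
  Destabilize: the word has the form β·s4 where s4 occurs only as the final letter (β ∈ B_4); drop it and the last strand → 4 strands.
Reduced to β = s3 s1^-1 s2^-1 s1 s3 s2^-1 s1^-1 s2 s1^-1 on 4 strands, 9 crossings.
Both give the same β = s3 s1^-1 s2^-1 s1 s3 s2^-1 s1^-1 s2 s1^-1 on 4 strands, so one state sum suffices:
Braid: s3 s1^-1 s2^-1 s1 s3 s2^-1 s1^-1 s2 s1^-1 on 4 strands, 9 crossings.
Writhe w = (#positive) - (#negative) = 4 - 5 = -1.
Enumerate smoothing states for the bracket polynomial. There are 2^9 = 512 states.
Smooth each crossing (0=||, 1=⌣⌢); contribution A^(Σ sign_k(1-2s_k)) * d^(L-1).
Tabulate the states by total A-exponent and number of loops L (A-exp: L × count):
  A^9: L=5 ×1
  A^7: L=4 ×9
  A^5: L=3 ×32, L=5 ×4
  A^3: L=2 ×53, L=4 ×30, L=6 ×1
  A^1: L=1 ×35, L=3 ×80, L=5 ×11
  A^-1: L=2 ×86, L=4 ×39, L=6 ×1
  A^-3: L=1 ×21, L=3 ×58, L=5 ×5
  A^-5: L=2 ×26, L=4 ×10
  A^-7: L=1 ×3, L=3 ×6
  A^-9: L=2 ×1
Each group contributes A^e * Σ count * d^(L-1):
Powers of d = -A^2 - A^-2: d^2 = A^4 + 2 + A^-4; d^3 = -A^6 - 3*A^2 - 3*A^-2 - A^-6; d^4 = A^8 + 4*A^4 + 6 + 4*A^-4 + A^-8; d^5 = -A^10 - 5*A^6 - 10*A^2 - 10*A^-2 - 5*A^-6 - A^-10.
  A^9 * (d^4) = A^17 + 4*A^13 + 6*A^9 + 4*A^5 + A
  A^7 * (9*d^3) = -9*A^13 - 27*A^9 - 27*A^5 - 9*A
  A^5 * (32*d^2 + 4*d^4) = 4*A^13 + 48*A^9 + 88*A^5 + 48*A + 4*A^-3
  A^3 * (53*d + 30*d^3 + d^5) = -A^13 - 35*A^9 - 153*A^5 - 153*A - 35*A^-3 - A^-7
  A^1 * (35 + 80*d^2 + 11*d^4) = 11*A^9 + 124*A^5 + 261*A + 124*A^-3 + 11*A^-7
  A^-1 * (86*d + 39*d^3 + d^5) = -A^9 - 44*A^5 - 213*A - 213*A^-3 - 44*A^-7 - A^-11
  A^-3 * (21 + 58*d^2 + 5*d^4) = 5*A^5 + 78*A + 167*A^-3 + 78*A^-7 + 5*A^-11
  A^-5 * (26*d + 10*d^3) = -10*A - 56*A^-3 - 56*A^-7 - 10*A^-11
  A^-7 * (3 + 6*d^2) = 6*A^-3 + 15*A^-7 + 6*A^-11
  A^-9 * (d) = -A^-7 - A^-11
Summing the groups: <K> = A^17 - 2*A^13 + 2*A^9 - 3*A^5 + 3*A - 3*A^-3 + 2*A^-7 - A^-11
Normalise by the writhe: (-A^3)^(-w) = (-A^3)^(1) = -A^3, so f(A) = -A^3 * <K> = -A^20 + 2*A^16 - 2*A^12 + 3*A^8 - 3*A^4 + 3 - 2*A^-4 + A^-8.
Substitute A = t^(-1/4), i.e. A^e → t^(-e/4): V(t) = t^2 - 2*t + 3 - 3*t^-1 + 3*t^-2 - 2*t^-3 + 2*t^-4 - t^-5

Answer: t^2 - 2*t + 3 - 3*t^-1 + 3*t^-2 - 2*t^-3 + 2*t^-4 - t^-5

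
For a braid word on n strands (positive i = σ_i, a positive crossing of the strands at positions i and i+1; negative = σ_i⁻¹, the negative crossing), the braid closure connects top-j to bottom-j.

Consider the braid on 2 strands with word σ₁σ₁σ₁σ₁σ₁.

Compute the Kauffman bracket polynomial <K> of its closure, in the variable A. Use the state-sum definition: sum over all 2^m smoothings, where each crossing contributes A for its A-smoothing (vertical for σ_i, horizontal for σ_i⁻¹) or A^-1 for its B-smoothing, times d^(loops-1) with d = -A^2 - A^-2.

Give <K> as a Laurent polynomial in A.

Braid: s1 s1 s1 s1 s1 on 2 strands, 5 crossings.
Writhe w = (#positive) - (#negative) = 5 - 0 = 5.
Enumerate smoothing states for the bracket polynomial. There are 2^5 = 32 states.
Smooth each crossing (0=||, 1=⌣⌢); contribution A^(Σ sign_k(1-2s_k)) * d^(L-1).
  state 00000: A-exp=+5, loops=2, term = A^5 * d^1
  state 00001: A-exp=+3, loops=1, term = A^3 * d^0
  state 00010: A-exp=+3, loops=1, term = A^3 * d^0
  state 00011: A-exp=+1, loops=2, term = A^1 * d^1
  state 00100: A-exp=+3, loops=1, term = A^3 * d^0
  state 00101: A-exp=+1, loops=2, term = A^1 * d^1
  state 00110: A-exp=+1, loops=2, term = A^1 * d^1
  state 00111: A-exp=-1, loops=3, term = A^-1 * d^2
  state 01000: A-exp=+3, loops=1, term = A^3 * d^0
  state 01001: A-exp=+1, loops=2, term = A^1 * d^1
  state 01010: A-exp=+1, loops=2, term = A^1 * d^1
  state 01011: A-exp=-1, loops=3, term = A^-1 * d^2
  state 01100: A-exp=+1, loops=2, term = A^1 * d^1
  state 01101: A-exp=-1, loops=3, term = A^-1 * d^2
  state 01110: A-exp=-1, loops=3, term = A^-1 * d^2
  state 01111: A-exp=-3, loops=4, term = A^-3 * d^3
  state 10000: A-exp=+3, loops=1, term = A^3 * d^0
  state 10001: A-exp=+1, loops=2, term = A^1 * d^1
  state 10010: A-exp=+1, loops=2, term = A^1 * d^1
  state 10011: A-exp=-1, loops=3, term = A^-1 * d^2
  state 10100: A-exp=+1, loops=2, term = A^1 * d^1
  state 10101: A-exp=-1, loops=3, term = A^-1 * d^2
  state 10110: A-exp=-1, loops=3, term = A^-1 * d^2
  state 10111: A-exp=-3, loops=4, term = A^-3 * d^3
  state 11000: A-exp=+1, loops=2, term = A^1 * d^1
  state 11001: A-exp=-1, loops=3, term = A^-1 * d^2
  state 11010: A-exp=-1, loops=3, term = A^-1 * d^2
  state 11011: A-exp=-3, loops=4, term = A^-3 * d^3
  state 11100: A-exp=-1, loops=3, term = A^-1 * d^2
  state 11101: A-exp=-3, loops=4, term = A^-3 * d^3
  state 11110: A-exp=-3, loops=4, term = A^-3 * d^3
  state 11111: A-exp=-5, loops=5, term = A^-5 * d^4
Collect the terms by A-exponent (count of states per loop number):
Powers of d = -A^2 - A^-2: d^2 = A^4 + 2 + A^-4; d^3 = -A^6 - 3*A^2 - 3*A^-2 - A^-6; d^4 = A^8 + 4*A^4 + 6 + 4*A^-4 + A^-8.
  A^5 * (d) = -A^7 - A^3
  A^3 * (5) = 5*A^3
  A^1 * (10*d) = -10*A^3 - 10*A^-1
  A^-1 * (10*d^2) = 10*A^3 + 20*A^-1 + 10*A^-5
  A^-3 * (5*d^3) = -5*A^3 - 15*A^-1 - 15*A^-5 - 5*A^-9
  A^-5 * (d^4) = A^3 + 4*A^-1 + 6*A^-5 + 4*A^-9 + A^-13
Summing the groups: <K> = -A^7 - A^-1 + A^-5 - A^-9 + A^-13

Answer: -A^7 - A^-1 + A^-5 - A^-9 + A^-13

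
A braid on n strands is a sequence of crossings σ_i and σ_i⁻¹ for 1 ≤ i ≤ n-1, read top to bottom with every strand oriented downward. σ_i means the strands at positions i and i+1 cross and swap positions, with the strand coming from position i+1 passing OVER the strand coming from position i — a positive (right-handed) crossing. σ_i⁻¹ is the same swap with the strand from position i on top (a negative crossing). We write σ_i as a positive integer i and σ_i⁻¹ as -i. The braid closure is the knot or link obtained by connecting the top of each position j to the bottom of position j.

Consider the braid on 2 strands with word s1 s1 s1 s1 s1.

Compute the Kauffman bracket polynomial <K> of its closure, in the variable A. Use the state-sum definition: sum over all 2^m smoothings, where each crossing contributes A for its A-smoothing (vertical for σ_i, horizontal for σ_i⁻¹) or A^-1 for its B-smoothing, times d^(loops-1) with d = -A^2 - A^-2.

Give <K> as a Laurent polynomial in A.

-A^7 - A^-1 + A^-5 - A^-9 + A^-13

Derivation:
Braid: s1 s1 s1 s1 s1 on 2 strands, 5 crossings.
Writhe w = (#positive) - (#negative) = 5 - 0 = 5.
State-sum expansion of <K>. There are 2^5 = 32 states.
Each crossing splits two ways (0=vertical, 1=horizontal). The state's weight is A^(#A-smoothings - #B-smoothings) * d^(loops - 1).
  state 00000: A-exp=+5, loops=2, term = A^5 * d^1
  state 00001: A-exp=+3, loops=1, term = A^3 * d^0
  state 00010: A-exp=+3, loops=1, term = A^3 * d^0
  state 00011: A-exp=+1, loops=2, term = A^1 * d^1
  state 00100: A-exp=+3, loops=1, term = A^3 * d^0
  state 00101: A-exp=+1, loops=2, term = A^1 * d^1
  state 00110: A-exp=+1, loops=2, term = A^1 * d^1
  state 00111: A-exp=-1, loops=3, term = A^-1 * d^2
  state 01000: A-exp=+3, loops=1, term = A^3 * d^0
  state 01001: A-exp=+1, loops=2, term = A^1 * d^1
  state 01010: A-exp=+1, loops=2, term = A^1 * d^1
  state 01011: A-exp=-1, loops=3, term = A^-1 * d^2
  state 01100: A-exp=+1, loops=2, term = A^1 * d^1
  state 01101: A-exp=-1, loops=3, term = A^-1 * d^2
  state 01110: A-exp=-1, loops=3, term = A^-1 * d^2
  state 01111: A-exp=-3, loops=4, term = A^-3 * d^3
  state 10000: A-exp=+3, loops=1, term = A^3 * d^0
  state 10001: A-exp=+1, loops=2, term = A^1 * d^1
  state 10010: A-exp=+1, loops=2, term = A^1 * d^1
  state 10011: A-exp=-1, loops=3, term = A^-1 * d^2
  state 10100: A-exp=+1, loops=2, term = A^1 * d^1
  state 10101: A-exp=-1, loops=3, term = A^-1 * d^2
  state 10110: A-exp=-1, loops=3, term = A^-1 * d^2
  state 10111: A-exp=-3, loops=4, term = A^-3 * d^3
  state 11000: A-exp=+1, loops=2, term = A^1 * d^1
  state 11001: A-exp=-1, loops=3, term = A^-1 * d^2
  state 11010: A-exp=-1, loops=3, term = A^-1 * d^2
  state 11011: A-exp=-3, loops=4, term = A^-3 * d^3
  state 11100: A-exp=-1, loops=3, term = A^-1 * d^2
  state 11101: A-exp=-3, loops=4, term = A^-3 * d^3
  state 11110: A-exp=-3, loops=4, term = A^-3 * d^3
  state 11111: A-exp=-5, loops=5, term = A^-5 * d^4
Collect the terms by A-exponent (count of states per loop number):
Powers of d = -A^2 - A^-2: d^2 = A^4 + 2 + A^-4; d^3 = -A^6 - 3*A^2 - 3*A^-2 - A^-6; d^4 = A^8 + 4*A^4 + 6 + 4*A^-4 + A^-8.
  A^5 * (d) = -A^7 - A^3
  A^3 * (5) = 5*A^3
  A^1 * (10*d) = -10*A^3 - 10*A^-1
  A^-1 * (10*d^2) = 10*A^3 + 20*A^-1 + 10*A^-5
  A^-3 * (5*d^3) = -5*A^3 - 15*A^-1 - 15*A^-5 - 5*A^-9
  A^-5 * (d^4) = A^3 + 4*A^-1 + 6*A^-5 + 4*A^-9 + A^-13
Summing the groups: <K> = -A^7 - A^-1 + A^-5 - A^-9 + A^-13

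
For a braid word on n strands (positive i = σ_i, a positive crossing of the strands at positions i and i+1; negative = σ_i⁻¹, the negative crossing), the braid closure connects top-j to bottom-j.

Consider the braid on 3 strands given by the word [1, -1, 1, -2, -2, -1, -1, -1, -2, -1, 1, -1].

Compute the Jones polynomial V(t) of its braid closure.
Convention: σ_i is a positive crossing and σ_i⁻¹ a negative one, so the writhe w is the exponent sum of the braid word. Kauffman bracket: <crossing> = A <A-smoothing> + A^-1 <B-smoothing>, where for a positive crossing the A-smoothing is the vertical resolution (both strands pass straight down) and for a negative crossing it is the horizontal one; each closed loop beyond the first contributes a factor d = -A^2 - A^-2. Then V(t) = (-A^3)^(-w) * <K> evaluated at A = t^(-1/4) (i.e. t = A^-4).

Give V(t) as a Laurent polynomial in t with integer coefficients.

t^-2 + 2*t^-4 - 2*t^-5 + t^-6 - 2*t^-7 + t^-8

Derivation:
The presented braid s1 s1^-1 s1 s2^-1 s2^-1 s1^-1 s1^-1 s1^-1 s2^-1 s1^-1 s1 s1^-1 on 3 strands reduces by inverse Markov moves (closure unchanged at each step):
  Deconjugate: the word is γ·β·γ⁻¹ with γ = s1 (prefix) and γ⁻¹ = s1^-1 (suffix); strip both.
  Deconjugate: the word is γ·β·γ⁻¹ with γ = s1^-1 s1 (prefix) and γ⁻¹ = s1^-1 s1 (suffix); strip both.
Reduced to β = s2^-1 s2^-1 s1^-1 s1^-1 s1^-1 s2^-1 on 3 strands, 6 crossings.
Compute on β:
Braid: s2^-1 s2^-1 s1^-1 s1^-1 s1^-1 s2^-1 on 3 strands, 6 crossings.
Writhe w = (#positive) - (#negative) = 0 - 6 = -6.
Enumerate smoothing states for the bracket polynomial. There are 2^6 = 64 states.
Smooth each crossing (0=||, 1=⌣⌢); contribution A^(Σ sign_k(1-2s_k)) * d^(L-1).
Tabulate the states by total A-exponent and number of loops L (A-exp: L × count):
  A^6: L=5 ×1
  A^4: L=4 ×6
  A^2: L=3 ×15
  A^0: L=2 ×18, L=4 ×2
  A^-2: L=1 ×9, L=3 ×6
  A^-4: L=2 ×6
  A^-6: L=3 ×1
Each group contributes A^e * Σ count * d^(L-1):
Powers of d = -A^2 - A^-2: d^2 = A^4 + 2 + A^-4; d^3 = -A^6 - 3*A^2 - 3*A^-2 - A^-6; d^4 = A^8 + 4*A^4 + 6 + 4*A^-4 + A^-8.
  A^6 * (d^4) = A^14 + 4*A^10 + 6*A^6 + 4*A^2 + A^-2
  A^4 * (6*d^3) = -6*A^10 - 18*A^6 - 18*A^2 - 6*A^-2
  A^2 * (15*d^2) = 15*A^6 + 30*A^2 + 15*A^-2
  A^0 * (18*d + 2*d^3) = -2*A^6 - 24*A^2 - 24*A^-2 - 2*A^-6
  A^-2 * (9 + 6*d^2) = 6*A^2 + 21*A^-2 + 6*A^-6
  A^-4 * (6*d) = -6*A^-2 - 6*A^-6
  A^-6 * (d^2) = A^-2 + 2*A^-6 + A^-10
Summing the groups: <K> = A^14 - 2*A^10 + A^6 - 2*A^2 + 2*A^-2 + A^-10
Normalise by the writhe: (-A^3)^(-w) = (-A^3)^(6) = A^18, so f(A) = A^18 * <K> = A^32 - 2*A^28 + A^24 - 2*A^20 + 2*A^16 + A^8.
Substitute A = t^(-1/4), i.e. A^e → t^(-e/4): V(t) = t^-2 + 2*t^-4 - 2*t^-5 + t^-6 - 2*t^-7 + t^-8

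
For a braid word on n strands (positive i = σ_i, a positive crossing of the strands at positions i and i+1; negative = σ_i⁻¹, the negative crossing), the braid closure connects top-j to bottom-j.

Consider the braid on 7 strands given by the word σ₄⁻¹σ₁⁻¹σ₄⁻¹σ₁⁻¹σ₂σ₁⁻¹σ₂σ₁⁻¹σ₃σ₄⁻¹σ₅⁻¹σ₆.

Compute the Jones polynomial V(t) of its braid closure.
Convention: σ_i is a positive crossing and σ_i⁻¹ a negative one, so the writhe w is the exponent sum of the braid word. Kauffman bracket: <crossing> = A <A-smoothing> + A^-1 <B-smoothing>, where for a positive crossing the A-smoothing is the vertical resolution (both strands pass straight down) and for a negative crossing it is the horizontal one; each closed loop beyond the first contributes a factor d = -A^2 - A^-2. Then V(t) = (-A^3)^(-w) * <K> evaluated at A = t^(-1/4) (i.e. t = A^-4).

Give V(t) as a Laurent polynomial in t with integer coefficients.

1 - t^-1 + 3*t^-2 - 4*t^-3 + 5*t^-4 - 6*t^-5 + 5*t^-6 - 4*t^-7 + 3*t^-8 - t^-9

Derivation:
The presented braid s4^-1 s1^-1 s4^-1 s1^-1 s2 s1^-1 s2 s1^-1 s3 s4^-1 s5^-1 s6 on 7 strands reduces by inverse Markov moves (closure unchanged at each step):
  Destabilize: the word has the form β·s6 where s6 occurs only as the final letter (β ∈ B_6); drop it and the last strand → 6 strands.
  Destabilize: the word has the form β·s5^-1 where s5^-1 occurs only as the final letter (β ∈ B_5); drop it and the last strand → 5 strands.
Reduced to β = s4^-1 s1^-1 s4^-1 s1^-1 s2 s1^-1 s2 s1^-1 s3 s4^-1 on 5 strands, 10 crossings.
Compute on β:
Braid: s4^-1 s1^-1 s4^-1 s1^-1 s2 s1^-1 s2 s1^-1 s3 s4^-1 on 5 strands, 10 crossings.
Writhe w = (#positive) - (#negative) = 3 - 7 = -4.
Computing the Kauffman bracket via state sum. There are 2^10 = 1024 states.
Each crossing splits two ways (0=vertical, 1=horizontal). The state's weight is A^(#A-smoothings - #B-smoothings) * d^(loops - 1).
Tabulate the states by total A-exponent and number of loops L (A-exp: L × count):
  A^10: L=8 ×1
  A^8: L=7 ×10
  A^6: L=6 ×45
  A^4: L=5 ×118, L=7 ×2
  A^2: L=4 ×195, L=6 ×15
  A^0: L=3 ×203, L=5 ×49
  A^-2: L=2 ×123, L=4 ×85, L=6 ×2
  A^-4: L=1 ×33, L=3 ×78, L=5 ×9
  A^-6: L=2 ×29, L=4 ×16
  A^-8: L=3 ×9, L=5 ×1
  A^-10: L=4 ×1
Each group contributes A^e * Σ count * d^(L-1):
Powers of d = -A^2 - A^-2: d^2 = A^4 + 2 + A^-4; d^3 = -A^6 - 3*A^2 - 3*A^-2 - A^-6; d^4 = A^8 + 4*A^4 + 6 + 4*A^-4 + A^-8; d^5 = -A^10 - 5*A^6 - 10*A^2 - 10*A^-2 - 5*A^-6 - A^-10; d^6 = A^12 + 6*A^8 + 15*A^4 + 20 + 15*A^-4 + 6*A^-8 + A^-12; d^7 = -A^14 - 7*A^10 - 21*A^6 - 35*A^2 - 35*A^-2 - 21*A^-6 - 7*A^-10 - A^-14.
  A^10 * (d^7) = -A^24 - 7*A^20 - 21*A^16 - 35*A^12 - 35*A^8 - 21*A^4 - 7 - A^-4
  A^8 * (10*d^6) = 10*A^20 + 60*A^16 + 150*A^12 + 200*A^8 + 150*A^4 + 60 + 10*A^-4
  A^6 * (45*d^5) = -45*A^16 - 225*A^12 - 450*A^8 - 450*A^4 - 225 - 45*A^-4
  A^4 * (118*d^4 + 2*d^6) = 2*A^16 + 130*A^12 + 502*A^8 + 748*A^4 + 502 + 130*A^-4 + 2*A^-8
  A^2 * (195*d^3 + 15*d^5) = -15*A^12 - 270*A^8 - 735*A^4 - 735 - 270*A^-4 - 15*A^-8
  A^0 * (203*d^2 + 49*d^4) = 49*A^8 + 399*A^4 + 700 + 399*A^-4 + 49*A^-8
  A^-2 * (123*d + 85*d^3 + 2*d^5) = -2*A^8 - 95*A^4 - 398 - 398*A^-4 - 95*A^-8 - 2*A^-12
  A^-4 * (33 + 78*d^2 + 9*d^4) = 9*A^4 + 114 + 243*A^-4 + 114*A^-8 + 9*A^-12
  A^-6 * (29*d + 16*d^3) = -16 - 77*A^-4 - 77*A^-8 - 16*A^-12
  A^-8 * (9*d^2 + d^4) = 1 + 13*A^-4 + 24*A^-8 + 13*A^-12 + A^-16
  A^-10 * (d^3) = -A^-4 - 3*A^-8 - 3*A^-12 - A^-16
Summing the groups: <K> = -A^24 + 3*A^20 - 4*A^16 + 5*A^12 - 6*A^8 + 5*A^4 - 4 + 3*A^-4 - A^-8 + A^-12
Normalise by the writhe: (-A^3)^(-w) = (-A^3)^(4) = A^12, so f(A) = A^12 * <K> = -A^36 + 3*A^32 - 4*A^28 + 5*A^24 - 6*A^20 + 5*A^16 - 4*A^12 + 3*A^8 - A^4 + 1.
Substitute A = t^(-1/4), i.e. A^e → t^(-e/4): V(t) = 1 - t^-1 + 3*t^-2 - 4*t^-3 + 5*t^-4 - 6*t^-5 + 5*t^-6 - 4*t^-7 + 3*t^-8 - t^-9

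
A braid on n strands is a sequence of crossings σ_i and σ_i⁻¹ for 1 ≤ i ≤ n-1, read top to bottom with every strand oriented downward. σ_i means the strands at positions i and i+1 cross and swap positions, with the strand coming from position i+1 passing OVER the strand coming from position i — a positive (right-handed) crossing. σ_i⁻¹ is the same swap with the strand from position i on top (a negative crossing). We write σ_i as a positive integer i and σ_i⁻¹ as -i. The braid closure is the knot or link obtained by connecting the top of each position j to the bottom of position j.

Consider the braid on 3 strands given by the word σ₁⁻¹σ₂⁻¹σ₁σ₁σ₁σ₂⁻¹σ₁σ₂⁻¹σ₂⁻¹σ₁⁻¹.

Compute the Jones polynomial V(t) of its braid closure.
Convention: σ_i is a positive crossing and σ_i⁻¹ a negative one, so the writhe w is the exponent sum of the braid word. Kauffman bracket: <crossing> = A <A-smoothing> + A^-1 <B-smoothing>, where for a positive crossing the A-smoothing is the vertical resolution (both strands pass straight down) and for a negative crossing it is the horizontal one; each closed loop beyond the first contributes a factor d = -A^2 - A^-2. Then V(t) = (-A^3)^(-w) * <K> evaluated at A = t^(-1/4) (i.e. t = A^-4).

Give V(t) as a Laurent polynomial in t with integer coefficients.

Braid: s1^-1 s2^-1 s1 s1 s1 s2^-1 s1 s2^-1 s2^-1 s1^-1 on 3 strands, 10 crossings.
Writhe w = (#positive) - (#negative) = 4 - 6 = -2.
State-sum expansion of <K>. There are 2^10 = 1024 states.
Smooth each crossing (0=||, 1=⌣⌢); contribution A^(Σ sign_k(1-2s_k)) * d^(L-1).
Tabulate the states by total A-exponent and number of loops L (A-exp: L × count):
  A^10: L=5 ×1
  A^8: L=4 ×10
  A^6: L=3 ×38, L=5 ×7
  A^4: L=2 ×67, L=4 ×49, L=6 ×4
  A^2: L=1 ×46, L=3 ×130, L=5 ×33, L=7 ×1
  A^0: L=2 ×131, L=4 ×110, L=6 ×11
  A^-2: L=1 ×25, L=3 ×133, L=5 ×51, L=7 ×1
  A^-4: L=2 ×37, L=4 ×72, L=6 ×11
  A^-6: L=3 ×25, L=5 ×19, L=7 ×1
  A^-8: L=4 ×8, L=6 ×2
  A^-10: L=5 ×1
Each group contributes A^e * Σ count * d^(L-1):
Powers of d = -A^2 - A^-2: d^2 = A^4 + 2 + A^-4; d^3 = -A^6 - 3*A^2 - 3*A^-2 - A^-6; d^4 = A^8 + 4*A^4 + 6 + 4*A^-4 + A^-8; d^5 = -A^10 - 5*A^6 - 10*A^2 - 10*A^-2 - 5*A^-6 - A^-10; d^6 = A^12 + 6*A^8 + 15*A^4 + 20 + 15*A^-4 + 6*A^-8 + A^-12.
  A^10 * (d^4) = A^18 + 4*A^14 + 6*A^10 + 4*A^6 + A^2
  A^8 * (10*d^3) = -10*A^14 - 30*A^10 - 30*A^6 - 10*A^2
  A^6 * (38*d^2 + 7*d^4) = 7*A^14 + 66*A^10 + 118*A^6 + 66*A^2 + 7*A^-2
  A^4 * (67*d + 49*d^3 + 4*d^5) = -4*A^14 - 69*A^10 - 254*A^6 - 254*A^2 - 69*A^-2 - 4*A^-6
  A^2 * (46 + 130*d^2 + 33*d^4 + d^6) = A^14 + 39*A^10 + 277*A^6 + 524*A^2 + 277*A^-2 + 39*A^-6 + A^-10
  A^0 * (131*d + 110*d^3 + 11*d^5) = -11*A^10 - 165*A^6 - 571*A^2 - 571*A^-2 - 165*A^-6 - 11*A^-10
  A^-2 * (25 + 133*d^2 + 51*d^4 + d^6) = A^10 + 57*A^6 + 352*A^2 + 617*A^-2 + 352*A^-6 + 57*A^-10 + A^-14
  A^-4 * (37*d + 72*d^3 + 11*d^5) = -11*A^6 - 127*A^2 - 363*A^-2 - 363*A^-6 - 127*A^-10 - 11*A^-14
  A^-6 * (25*d^2 + 19*d^4 + d^6) = A^6 + 25*A^2 + 116*A^-2 + 184*A^-6 + 116*A^-10 + 25*A^-14 + A^-18
  A^-8 * (8*d^3 + 2*d^5) = -2*A^2 - 18*A^-2 - 44*A^-6 - 44*A^-10 - 18*A^-14 - 2*A^-18
  A^-10 * (d^4) = A^-2 + 4*A^-6 + 6*A^-10 + 4*A^-14 + A^-18
Summing the groups: <K> = A^18 - 2*A^14 + 2*A^10 - 3*A^6 + 4*A^2 - 3*A^-2 + 3*A^-6 - 2*A^-10 + A^-14
Normalise by the writhe: (-A^3)^(-w) = (-A^3)^(2) = A^6, so f(A) = A^6 * <K> = A^24 - 2*A^20 + 2*A^16 - 3*A^12 + 4*A^8 - 3*A^4 + 3 - 2*A^-4 + A^-8.
Substitute A = t^(-1/4), i.e. A^e → t^(-e/4): V(t) = t^2 - 2*t + 3 - 3*t^-1 + 4*t^-2 - 3*t^-3 + 2*t^-4 - 2*t^-5 + t^-6

Answer: t^2 - 2*t + 3 - 3*t^-1 + 4*t^-2 - 3*t^-3 + 2*t^-4 - 2*t^-5 + t^-6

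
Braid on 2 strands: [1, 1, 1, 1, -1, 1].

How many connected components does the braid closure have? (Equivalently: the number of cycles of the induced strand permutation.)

Track the strand permutation on 2 strands, starting from identity.
  step 1: s1 swaps positions 1,2 -> [2 1]
  step 2: s1 swaps positions 1,2 -> [1 2]
  step 3: s1 swaps positions 1,2 -> [2 1]
  step 4: s1 swaps positions 1,2 -> [1 2]
  step 5: s1^-1 swaps positions 1,2 -> [2 1]
  step 6: s1 swaps positions 1,2 -> [1 2]
Final permutation (position -> original strand): [1 2]
Closure components = cycle count of this permutation = 2.

Answer: 2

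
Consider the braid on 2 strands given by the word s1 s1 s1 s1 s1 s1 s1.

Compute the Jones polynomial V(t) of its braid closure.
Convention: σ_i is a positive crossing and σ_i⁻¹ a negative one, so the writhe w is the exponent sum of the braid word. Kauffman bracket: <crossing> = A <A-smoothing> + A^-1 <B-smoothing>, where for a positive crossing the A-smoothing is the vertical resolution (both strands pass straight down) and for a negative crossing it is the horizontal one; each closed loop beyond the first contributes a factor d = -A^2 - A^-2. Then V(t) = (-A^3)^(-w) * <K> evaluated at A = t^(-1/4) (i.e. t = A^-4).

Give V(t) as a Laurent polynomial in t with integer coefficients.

-t^10 + t^9 - t^8 + t^7 - t^6 + t^5 + t^3

Derivation:
Braid: s1 s1 s1 s1 s1 s1 s1 on 2 strands, 7 crossings.
Writhe w = (#positive) - (#negative) = 7 - 0 = 7.
Enumerate smoothing states for the bracket polynomial. There are 2^7 = 128 states.
Smooth each crossing (0=||, 1=⌣⌢); contribution A^(Σ sign_k(1-2s_k)) * d^(L-1).
Tabulate the states by total A-exponent and number of loops L (A-exp: L × count):
  A^7: L=2 ×1
  A^5: L=1 ×7
  A^3: L=2 ×21
  A^1: L=3 ×35
  A^-1: L=4 ×35
  A^-3: L=5 ×21
  A^-5: L=6 ×7
  A^-7: L=7 ×1
Each group contributes A^e * Σ count * d^(L-1):
Powers of d = -A^2 - A^-2: d^2 = A^4 + 2 + A^-4; d^3 = -A^6 - 3*A^2 - 3*A^-2 - A^-6; d^4 = A^8 + 4*A^4 + 6 + 4*A^-4 + A^-8; d^5 = -A^10 - 5*A^6 - 10*A^2 - 10*A^-2 - 5*A^-6 - A^-10; d^6 = A^12 + 6*A^8 + 15*A^4 + 20 + 15*A^-4 + 6*A^-8 + A^-12.
  A^7 * (d) = -A^9 - A^5
  A^5 * (7) = 7*A^5
  A^3 * (21*d) = -21*A^5 - 21*A
  A^1 * (35*d^2) = 35*A^5 + 70*A + 35*A^-3
  A^-1 * (35*d^3) = -35*A^5 - 105*A - 105*A^-3 - 35*A^-7
  A^-3 * (21*d^4) = 21*A^5 + 84*A + 126*A^-3 + 84*A^-7 + 21*A^-11
  A^-5 * (7*d^5) = -7*A^5 - 35*A - 70*A^-3 - 70*A^-7 - 35*A^-11 - 7*A^-15
  A^-7 * (d^6) = A^5 + 6*A + 15*A^-3 + 20*A^-7 + 15*A^-11 + 6*A^-15 + A^-19
Summing the groups: <K> = -A^9 - A + A^-3 - A^-7 + A^-11 - A^-15 + A^-19
Normalise by the writhe: (-A^3)^(-w) = (-A^3)^(-7) = -A^-21, so f(A) = -A^-21 * <K> = A^-12 + A^-20 - A^-24 + A^-28 - A^-32 + A^-36 - A^-40.
Substitute A = t^(-1/4), i.e. A^e → t^(-e/4): V(t) = -t^10 + t^9 - t^8 + t^7 - t^6 + t^5 + t^3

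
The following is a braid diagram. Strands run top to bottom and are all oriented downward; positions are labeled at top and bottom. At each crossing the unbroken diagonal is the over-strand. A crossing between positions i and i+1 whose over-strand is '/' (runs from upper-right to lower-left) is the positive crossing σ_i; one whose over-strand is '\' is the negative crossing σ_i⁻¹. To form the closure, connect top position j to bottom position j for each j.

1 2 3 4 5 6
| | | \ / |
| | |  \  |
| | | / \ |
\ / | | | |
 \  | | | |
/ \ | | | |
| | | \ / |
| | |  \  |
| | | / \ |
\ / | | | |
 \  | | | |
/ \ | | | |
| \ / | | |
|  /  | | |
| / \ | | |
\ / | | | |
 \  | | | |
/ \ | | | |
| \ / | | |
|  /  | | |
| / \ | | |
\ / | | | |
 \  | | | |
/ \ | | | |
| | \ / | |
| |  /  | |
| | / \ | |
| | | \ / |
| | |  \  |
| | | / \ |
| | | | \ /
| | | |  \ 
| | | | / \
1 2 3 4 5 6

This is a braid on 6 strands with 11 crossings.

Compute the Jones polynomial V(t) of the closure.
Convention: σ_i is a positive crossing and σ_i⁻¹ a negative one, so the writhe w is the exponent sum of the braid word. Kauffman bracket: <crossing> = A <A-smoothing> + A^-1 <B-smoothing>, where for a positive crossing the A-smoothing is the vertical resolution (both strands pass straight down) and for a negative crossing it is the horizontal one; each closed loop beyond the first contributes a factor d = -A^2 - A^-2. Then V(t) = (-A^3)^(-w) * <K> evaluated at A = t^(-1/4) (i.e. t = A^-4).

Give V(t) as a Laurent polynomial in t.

1 - t^-1 + 3*t^-2 - 4*t^-3 + 5*t^-4 - 6*t^-5 + 5*t^-6 - 4*t^-7 + 3*t^-8 - t^-9

Derivation:
Reading the diagram top to bottom ('/'-over between positions i,i+1 = s_i, '\'-over = s_i^-1): braid word = s4^-1 s1^-1 s4^-1 s1^-1 s2 s1^-1 s2 s1^-1 s3 s4^-1 s5^-1.
The presented braid s4^-1 s1^-1 s4^-1 s1^-1 s2 s1^-1 s2 s1^-1 s3 s4^-1 s5^-1 on 6 strands reduces by inverse Markov moves (closure unchanged at each step):
  Destabilize: the word has the form β·s5^-1 where s5^-1 occurs only as the final letter (β ∈ B_5); drop it and the last strand → 5 strands.
Reduced to β = s4^-1 s1^-1 s4^-1 s1^-1 s2 s1^-1 s2 s1^-1 s3 s4^-1 on 5 strands, 10 crossings.
Compute on β:
Braid: s4^-1 s1^-1 s4^-1 s1^-1 s2 s1^-1 s2 s1^-1 s3 s4^-1 on 5 strands, 10 crossings.
Writhe w = (#positive) - (#negative) = 3 - 7 = -4.
Enumerate smoothing states for the bracket polynomial. There are 2^10 = 1024 states.
Each crossing splits two ways (0=vertical, 1=horizontal). The state's weight is A^(#A-smoothings - #B-smoothings) * d^(loops - 1).
Tabulate the states by total A-exponent and number of loops L (A-exp: L × count):
  A^10: L=8 ×1
  A^8: L=7 ×10
  A^6: L=6 ×45
  A^4: L=5 ×118, L=7 ×2
  A^2: L=4 ×195, L=6 ×15
  A^0: L=3 ×203, L=5 ×49
  A^-2: L=2 ×123, L=4 ×85, L=6 ×2
  A^-4: L=1 ×33, L=3 ×78, L=5 ×9
  A^-6: L=2 ×29, L=4 ×16
  A^-8: L=3 ×9, L=5 ×1
  A^-10: L=4 ×1
Each group contributes A^e * Σ count * d^(L-1):
Powers of d = -A^2 - A^-2: d^2 = A^4 + 2 + A^-4; d^3 = -A^6 - 3*A^2 - 3*A^-2 - A^-6; d^4 = A^8 + 4*A^4 + 6 + 4*A^-4 + A^-8; d^5 = -A^10 - 5*A^6 - 10*A^2 - 10*A^-2 - 5*A^-6 - A^-10; d^6 = A^12 + 6*A^8 + 15*A^4 + 20 + 15*A^-4 + 6*A^-8 + A^-12; d^7 = -A^14 - 7*A^10 - 21*A^6 - 35*A^2 - 35*A^-2 - 21*A^-6 - 7*A^-10 - A^-14.
  A^10 * (d^7) = -A^24 - 7*A^20 - 21*A^16 - 35*A^12 - 35*A^8 - 21*A^4 - 7 - A^-4
  A^8 * (10*d^6) = 10*A^20 + 60*A^16 + 150*A^12 + 200*A^8 + 150*A^4 + 60 + 10*A^-4
  A^6 * (45*d^5) = -45*A^16 - 225*A^12 - 450*A^8 - 450*A^4 - 225 - 45*A^-4
  A^4 * (118*d^4 + 2*d^6) = 2*A^16 + 130*A^12 + 502*A^8 + 748*A^4 + 502 + 130*A^-4 + 2*A^-8
  A^2 * (195*d^3 + 15*d^5) = -15*A^12 - 270*A^8 - 735*A^4 - 735 - 270*A^-4 - 15*A^-8
  A^0 * (203*d^2 + 49*d^4) = 49*A^8 + 399*A^4 + 700 + 399*A^-4 + 49*A^-8
  A^-2 * (123*d + 85*d^3 + 2*d^5) = -2*A^8 - 95*A^4 - 398 - 398*A^-4 - 95*A^-8 - 2*A^-12
  A^-4 * (33 + 78*d^2 + 9*d^4) = 9*A^4 + 114 + 243*A^-4 + 114*A^-8 + 9*A^-12
  A^-6 * (29*d + 16*d^3) = -16 - 77*A^-4 - 77*A^-8 - 16*A^-12
  A^-8 * (9*d^2 + d^4) = 1 + 13*A^-4 + 24*A^-8 + 13*A^-12 + A^-16
  A^-10 * (d^3) = -A^-4 - 3*A^-8 - 3*A^-12 - A^-16
Summing the groups: <K> = -A^24 + 3*A^20 - 4*A^16 + 5*A^12 - 6*A^8 + 5*A^4 - 4 + 3*A^-4 - A^-8 + A^-12
Normalise by the writhe: (-A^3)^(-w) = (-A^3)^(4) = A^12, so f(A) = A^12 * <K> = -A^36 + 3*A^32 - 4*A^28 + 5*A^24 - 6*A^20 + 5*A^16 - 4*A^12 + 3*A^8 - A^4 + 1.
Substitute A = t^(-1/4), i.e. A^e → t^(-e/4): V(t) = 1 - t^-1 + 3*t^-2 - 4*t^-3 + 5*t^-4 - 6*t^-5 + 5*t^-6 - 4*t^-7 + 3*t^-8 - t^-9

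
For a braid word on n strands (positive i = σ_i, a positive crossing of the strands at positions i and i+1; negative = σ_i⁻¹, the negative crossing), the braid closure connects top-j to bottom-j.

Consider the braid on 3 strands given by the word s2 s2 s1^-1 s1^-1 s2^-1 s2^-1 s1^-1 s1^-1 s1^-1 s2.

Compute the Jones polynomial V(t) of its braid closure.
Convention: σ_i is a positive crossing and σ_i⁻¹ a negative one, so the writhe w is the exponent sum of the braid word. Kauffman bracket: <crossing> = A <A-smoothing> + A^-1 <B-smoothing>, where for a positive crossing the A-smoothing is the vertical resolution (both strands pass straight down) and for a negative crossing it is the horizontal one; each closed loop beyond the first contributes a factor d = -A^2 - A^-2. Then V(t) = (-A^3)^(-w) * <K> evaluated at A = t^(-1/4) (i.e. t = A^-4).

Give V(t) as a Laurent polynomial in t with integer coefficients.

-1 + 3*t^-1 - 4*t^-2 + 6*t^-3 - 5*t^-4 + 5*t^-5 - 4*t^-6 + 2*t^-7 - t^-8

Derivation:
Braid: s2 s2 s1^-1 s1^-1 s2^-1 s2^-1 s1^-1 s1^-1 s1^-1 s2 on 3 strands, 10 crossings.
Writhe w = (#positive) - (#negative) = 3 - 7 = -4.
State-sum expansion of <K>. There are 2^10 = 1024 states.
Smooth each crossing (0=||, 1=⌣⌢); contribution A^(Σ sign_k(1-2s_k)) * d^(L-1).
Tabulate the states by total A-exponent and number of loops L (A-exp: L × count):
  A^10: L=6 ×1
  A^8: L=5 ×10
  A^6: L=4 ×41, L=6 ×4
  A^4: L=3 ×87, L=5 ×32, L=7 ×1
  A^2: L=2 ×97, L=4 ×100, L=6 ×13
  A^0: L=1 ×46, L=3 ×152, L=5 ×52, L=7 ×2
  A^-2: L=2 ×103, L=4 ×96, L=6 ×11
  A^-4: L=1 ×15, L=3 ×79, L=5 ×26
  A^-6: L=2 ×18, L=4 ×26, L=6 ×1
  A^-8: L=3 ×8, L=5 ×2
  A^-10: L=4 ×1
Each group contributes A^e * Σ count * d^(L-1):
Powers of d = -A^2 - A^-2: d^2 = A^4 + 2 + A^-4; d^3 = -A^6 - 3*A^2 - 3*A^-2 - A^-6; d^4 = A^8 + 4*A^4 + 6 + 4*A^-4 + A^-8; d^5 = -A^10 - 5*A^6 - 10*A^2 - 10*A^-2 - 5*A^-6 - A^-10; d^6 = A^12 + 6*A^8 + 15*A^4 + 20 + 15*A^-4 + 6*A^-8 + A^-12.
  A^10 * (d^5) = -A^20 - 5*A^16 - 10*A^12 - 10*A^8 - 5*A^4 - 1
  A^8 * (10*d^4) = 10*A^16 + 40*A^12 + 60*A^8 + 40*A^4 + 10
  A^6 * (41*d^3 + 4*d^5) = -4*A^16 - 61*A^12 - 163*A^8 - 163*A^4 - 61 - 4*A^-4
  A^4 * (87*d^2 + 32*d^4 + d^6) = A^16 + 38*A^12 + 230*A^8 + 386*A^4 + 230 + 38*A^-4 + A^-8
  A^2 * (97*d + 100*d^3 + 13*d^5) = -13*A^12 - 165*A^8 - 527*A^4 - 527 - 165*A^-4 - 13*A^-8
  A^0 * (46 + 152*d^2 + 52*d^4 + 2*d^6) = 2*A^12 + 64*A^8 + 390*A^4 + 702 + 390*A^-4 + 64*A^-8 + 2*A^-12
  A^-2 * (103*d + 96*d^3 + 11*d^5) = -11*A^8 - 151*A^4 - 501 - 501*A^-4 - 151*A^-8 - 11*A^-12
  A^-4 * (15 + 79*d^2 + 26*d^4) = 26*A^4 + 183 + 329*A^-4 + 183*A^-8 + 26*A^-12
  A^-6 * (18*d + 26*d^3 + d^5) = -A^4 - 31 - 106*A^-4 - 106*A^-8 - 31*A^-12 - A^-16
  A^-8 * (8*d^2 + 2*d^4) = 2 + 16*A^-4 + 28*A^-8 + 16*A^-12 + 2*A^-16
  A^-10 * (d^3) = -A^-4 - 3*A^-8 - 3*A^-12 - A^-16
Summing the groups: <K> = -A^20 + 2*A^16 - 4*A^12 + 5*A^8 - 5*A^4 + 6 - 4*A^-4 + 3*A^-8 - A^-12
Normalise by the writhe: (-A^3)^(-w) = (-A^3)^(4) = A^12, so f(A) = A^12 * <K> = -A^32 + 2*A^28 - 4*A^24 + 5*A^20 - 5*A^16 + 6*A^12 - 4*A^8 + 3*A^4 - 1.
Substitute A = t^(-1/4), i.e. A^e → t^(-e/4): V(t) = -1 + 3*t^-1 - 4*t^-2 + 6*t^-3 - 5*t^-4 + 5*t^-5 - 4*t^-6 + 2*t^-7 - t^-8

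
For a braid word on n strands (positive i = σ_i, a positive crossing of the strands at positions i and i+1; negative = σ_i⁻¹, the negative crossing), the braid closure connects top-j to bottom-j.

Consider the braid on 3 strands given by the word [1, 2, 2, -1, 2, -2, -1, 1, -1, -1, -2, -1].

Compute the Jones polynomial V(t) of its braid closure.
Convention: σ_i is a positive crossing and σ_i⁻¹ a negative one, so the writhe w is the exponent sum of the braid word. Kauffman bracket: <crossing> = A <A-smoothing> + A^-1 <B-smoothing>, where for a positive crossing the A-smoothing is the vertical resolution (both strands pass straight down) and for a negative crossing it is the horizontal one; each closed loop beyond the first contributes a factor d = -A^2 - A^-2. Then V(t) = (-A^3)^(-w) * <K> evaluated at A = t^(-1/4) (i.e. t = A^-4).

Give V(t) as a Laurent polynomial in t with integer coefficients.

The presented braid s1 s2 s2 s1^-1 s2 s2^-1 s1^-1 s1 s1^-1 s1^-1 s2^-1 s1^-1 on 3 strands reduces by inverse Markov moves (closure unchanged at each step):
  Deconjugate: the word is γ·β·γ⁻¹ with γ = s1 s2 (prefix) and γ⁻¹ = s2^-1 s1^-1 (suffix); strip both.
Reduced to β = s2 s1^-1 s2 s2^-1 s1^-1 s1 s1^-1 s1^-1 on 3 strands, 8 crossings.
Compute on β:
First cancel adjacent σ_i σ_i⁻¹ pairs (Reidemeister II — same braid, same closure): s2 s1^-1 s2 s2^-1 s1^-1 s1 s1^-1 s1^-1 → s2 s1^-1 s1^-1 s1^-1.
Braid: s2 s1^-1 s1^-1 s1^-1 on 3 strands, 4 crossings.
Writhe w = (#positive) - (#negative) = 1 - 3 = -2.
Computing the Kauffman bracket via state sum. There are 2^4 = 16 states.
Smooth each crossing (0=||, 1=⌣⌢); contribution A^(Σ sign_k(1-2s_k)) * d^(L-1).
  state 0000: A-exp=-2, loops=3, term = A^-2 * d^2
  state 0001: A-exp=+0, loops=2, term = A^0 * d^1
  state 0010: A-exp=+0, loops=2, term = A^0 * d^1
  state 0011: A-exp=+2, loops=3, term = A^2 * d^2
  state 0100: A-exp=+0, loops=2, term = A^0 * d^1
  state 0101: A-exp=+2, loops=3, term = A^2 * d^2
  state 0110: A-exp=+2, loops=3, term = A^2 * d^2
  state 0111: A-exp=+4, loops=4, term = A^4 * d^3
  state 1000: A-exp=-4, loops=2, term = A^-4 * d^1
  state 1001: A-exp=-2, loops=1, term = A^-2 * d^0
  state 1010: A-exp=-2, loops=1, term = A^-2 * d^0
  state 1011: A-exp=+0, loops=2, term = A^0 * d^1
  state 1100: A-exp=-2, loops=1, term = A^-2 * d^0
  state 1101: A-exp=+0, loops=2, term = A^0 * d^1
  state 1110: A-exp=+0, loops=2, term = A^0 * d^1
  state 1111: A-exp=+2, loops=3, term = A^2 * d^2
Collect the terms by A-exponent (count of states per loop number):
Powers of d = -A^2 - A^-2: d^2 = A^4 + 2 + A^-4; d^3 = -A^6 - 3*A^2 - 3*A^-2 - A^-6.
  A^4 * (d^3) = -A^10 - 3*A^6 - 3*A^2 - A^-2
  A^2 * (4*d^2) = 4*A^6 + 8*A^2 + 4*A^-2
  A^0 * (6*d) = -6*A^2 - 6*A^-2
  A^-2 * (3 + d^2) = A^2 + 5*A^-2 + A^-6
  A^-4 * (d) = -A^-2 - A^-6
Summing the groups: <K> = -A^10 + A^6 + A^-2
Normalise by the writhe: (-A^3)^(-w) = (-A^3)^(2) = A^6, so f(A) = A^6 * <K> = -A^16 + A^12 + A^4.
Substitute A = t^(-1/4), i.e. A^e → t^(-e/4): V(t) = t^-1 + t^-3 - t^-4

Answer: t^-1 + t^-3 - t^-4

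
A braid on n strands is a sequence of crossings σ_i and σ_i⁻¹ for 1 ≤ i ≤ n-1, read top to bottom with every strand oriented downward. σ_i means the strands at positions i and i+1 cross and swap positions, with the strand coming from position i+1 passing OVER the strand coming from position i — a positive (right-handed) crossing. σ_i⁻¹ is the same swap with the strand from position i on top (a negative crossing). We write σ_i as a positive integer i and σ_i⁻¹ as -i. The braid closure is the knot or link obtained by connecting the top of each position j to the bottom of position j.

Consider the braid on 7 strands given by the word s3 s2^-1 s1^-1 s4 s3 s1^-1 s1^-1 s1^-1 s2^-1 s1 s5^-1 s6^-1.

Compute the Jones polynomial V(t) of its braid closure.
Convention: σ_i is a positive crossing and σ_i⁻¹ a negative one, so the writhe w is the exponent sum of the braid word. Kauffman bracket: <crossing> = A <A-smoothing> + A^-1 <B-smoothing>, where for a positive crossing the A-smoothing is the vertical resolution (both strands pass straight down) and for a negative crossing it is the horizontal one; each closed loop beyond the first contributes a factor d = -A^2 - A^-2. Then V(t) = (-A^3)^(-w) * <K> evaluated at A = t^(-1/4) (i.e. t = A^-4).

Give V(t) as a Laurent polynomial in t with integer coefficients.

t - 1 + 3*t^-1 - 4*t^-2 + 4*t^-3 - 4*t^-4 + 3*t^-5 - 2*t^-6 + t^-7

Derivation:
The presented braid s3 s2^-1 s1^-1 s4 s3 s1^-1 s1^-1 s1^-1 s2^-1 s1 s5^-1 s6^-1 on 7 strands reduces by inverse Markov moves (closure unchanged at each step):
  Destabilize: the word has the form β·s6^-1 where s6^-1 occurs only as the final letter (β ∈ B_6); drop it and the last strand → 6 strands.
  Destabilize: the word has the form β·s5^-1 where s5^-1 occurs only as the final letter (β ∈ B_5); drop it and the last strand → 5 strands.
Reduced to β = s3 s2^-1 s1^-1 s4 s3 s1^-1 s1^-1 s1^-1 s2^-1 s1 on 5 strands, 10 crossings.
Compute on β:
Braid: s3 s2^-1 s1^-1 s4 s3 s1^-1 s1^-1 s1^-1 s2^-1 s1 on 5 strands, 10 crossings.
Writhe w = (#positive) - (#negative) = 4 - 6 = -2.
State-sum expansion of <K>. There are 2^10 = 1024 states.
Smooth each crossing (0=||, 1=⌣⌢); contribution A^(Σ sign_k(1-2s_k)) * d^(L-1).
Tabulate the states by total A-exponent and number of loops L (A-exp: L × count):
  A^10: L=7 ×1
  A^8: L=6 ×10
  A^6: L=5 ×42, L=7 ×3
  A^4: L=4 ×95, L=6 ×24, L=8 ×1
  A^2: L=3 ×124, L=5 ×76, L=7 ×10
  A^0: L=2 ×90, L=4 ×126, L=6 ×35, L=8 ×1
  A^-2: L=1 ×28, L=3 ×116, L=5 ×61, L=7 ×5
  A^-4: L=2 ×50, L=4 ×60, L=6 ×10
  A^-6: L=1 ×5, L=3 ×29, L=5 ×11
  A^-8: L=2 ×4, L=4 ×6
  A^-10: L=3 ×1
Each group contributes A^e * Σ count * d^(L-1):
Powers of d = -A^2 - A^-2: d^2 = A^4 + 2 + A^-4; d^3 = -A^6 - 3*A^2 - 3*A^-2 - A^-6; d^4 = A^8 + 4*A^4 + 6 + 4*A^-4 + A^-8; d^5 = -A^10 - 5*A^6 - 10*A^2 - 10*A^-2 - 5*A^-6 - A^-10; d^6 = A^12 + 6*A^8 + 15*A^4 + 20 + 15*A^-4 + 6*A^-8 + A^-12; d^7 = -A^14 - 7*A^10 - 21*A^6 - 35*A^2 - 35*A^-2 - 21*A^-6 - 7*A^-10 - A^-14.
  A^10 * (d^6) = A^22 + 6*A^18 + 15*A^14 + 20*A^10 + 15*A^6 + 6*A^2 + A^-2
  A^8 * (10*d^5) = -10*A^18 - 50*A^14 - 100*A^10 - 100*A^6 - 50*A^2 - 10*A^-2
  A^6 * (42*d^4 + 3*d^6) = 3*A^18 + 60*A^14 + 213*A^10 + 312*A^6 + 213*A^2 + 60*A^-2 + 3*A^-6
  A^4 * (95*d^3 + 24*d^5 + d^7) = -A^18 - 31*A^14 - 236*A^10 - 560*A^6 - 560*A^2 - 236*A^-2 - 31*A^-6 - A^-10
  A^2 * (124*d^2 + 76*d^4 + 10*d^6) = 10*A^14 + 136*A^10 + 578*A^6 + 904*A^2 + 578*A^-2 + 136*A^-6 + 10*A^-10
  A^0 * (90*d + 126*d^3 + 35*d^5 + d^7) = -A^14 - 42*A^10 - 322*A^6 - 853*A^2 - 853*A^-2 - 322*A^-6 - 42*A^-10 - A^-14
  A^-2 * (28 + 116*d^2 + 61*d^4 + 5*d^6) = 5*A^10 + 91*A^6 + 435*A^2 + 726*A^-2 + 435*A^-6 + 91*A^-10 + 5*A^-14
  A^-4 * (50*d + 60*d^3 + 10*d^5) = -10*A^6 - 110*A^2 - 330*A^-2 - 330*A^-6 - 110*A^-10 - 10*A^-14
  A^-6 * (5 + 29*d^2 + 11*d^4) = 11*A^2 + 73*A^-2 + 129*A^-6 + 73*A^-10 + 11*A^-14
  A^-8 * (4*d + 6*d^3) = -6*A^-2 - 22*A^-6 - 22*A^-10 - 6*A^-14
  A^-10 * (d^2) = A^-6 + 2*A^-10 + A^-14
Summing the groups: <K> = A^22 - 2*A^18 + 3*A^14 - 4*A^10 + 4*A^6 - 4*A^2 + 3*A^-2 - A^-6 + A^-10
Normalise by the writhe: (-A^3)^(-w) = (-A^3)^(2) = A^6, so f(A) = A^6 * <K> = A^28 - 2*A^24 + 3*A^20 - 4*A^16 + 4*A^12 - 4*A^8 + 3*A^4 - 1 + A^-4.
Substitute A = t^(-1/4), i.e. A^e → t^(-e/4): V(t) = t - 1 + 3*t^-1 - 4*t^-2 + 4*t^-3 - 4*t^-4 + 3*t^-5 - 2*t^-6 + t^-7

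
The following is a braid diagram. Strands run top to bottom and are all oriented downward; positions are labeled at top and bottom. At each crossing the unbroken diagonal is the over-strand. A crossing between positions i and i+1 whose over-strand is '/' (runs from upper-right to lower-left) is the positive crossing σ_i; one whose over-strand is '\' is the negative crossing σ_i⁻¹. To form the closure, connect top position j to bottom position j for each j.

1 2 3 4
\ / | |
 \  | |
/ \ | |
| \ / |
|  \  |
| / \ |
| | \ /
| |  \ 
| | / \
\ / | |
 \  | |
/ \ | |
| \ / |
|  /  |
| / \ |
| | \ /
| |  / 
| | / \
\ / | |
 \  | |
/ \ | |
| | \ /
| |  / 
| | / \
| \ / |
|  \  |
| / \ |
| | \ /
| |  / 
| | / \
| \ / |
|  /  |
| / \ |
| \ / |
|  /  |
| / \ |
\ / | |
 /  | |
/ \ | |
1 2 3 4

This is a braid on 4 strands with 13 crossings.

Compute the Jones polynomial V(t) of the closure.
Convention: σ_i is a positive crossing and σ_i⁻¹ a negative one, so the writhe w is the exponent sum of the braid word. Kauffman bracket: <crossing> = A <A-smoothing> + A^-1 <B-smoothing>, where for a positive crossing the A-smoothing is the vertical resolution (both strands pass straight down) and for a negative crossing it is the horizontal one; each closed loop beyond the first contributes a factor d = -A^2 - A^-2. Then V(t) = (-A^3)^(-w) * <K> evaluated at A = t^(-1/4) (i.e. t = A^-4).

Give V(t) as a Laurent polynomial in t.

-t^5 + 2*t^4 - 2*t^3 + 3*t^2 - 3*t + 3 - 2*t^-1 + t^-2

Derivation:
Reading the diagram top to bottom ('/'-over between positions i,i+1 = s_i, '\'-over = s_i^-1): braid word = s1^-1 s2^-1 s3^-1 s1^-1 s2 s3 s1^-1 s3 s2^-1 s3 s2 s2 s1.
The presented braid s1^-1 s2^-1 s3^-1 s1^-1 s2 s3 s1^-1 s3 s2^-1 s3 s2 s2 s1 on 4 strands reduces by inverse Markov moves (closure unchanged at each step):
  Deconjugate: the word is γ·β·γ⁻¹ with γ = s1^-1 s2^-1 (prefix) and γ⁻¹ = s2 s1 (suffix); strip both.
Reduced to β = s3^-1 s1^-1 s2 s3 s1^-1 s3 s2^-1 s3 s2 on 4 strands, 9 crossings.
Compute on β:
Braid: s3^-1 s1^-1 s2 s3 s1^-1 s3 s2^-1 s3 s2 on 4 strands, 9 crossings.
Writhe w = (#positive) - (#negative) = 5 - 4 = 1.
Computing the Kauffman bracket via state sum. There are 2^9 = 512 states.
For each crossing: s=0 is the vertical smoothing, s=1 horizontal. Crossing k contributes A^(sign_k * (1 - 2*s_k)); loop factor d = -A^2 - A^-2.
Tabulate the states by total A-exponent and number of loops L (A-exp: L × count):
  A^9: L=2 ×1
  A^7: L=1 ×3, L=3 ×6
  A^5: L=2 ×26, L=4 ×10
  A^3: L=1 ×21, L=3 ×58, L=5 ×5
  A^1: L=2 ×86, L=4 ×39, L=6 ×1
  A^-1: L=1 ×35, L=3 ×80, L=5 ×11
  A^-3: L=2 ×53, L=4 ×30, L=6 ×1
  A^-5: L=3 ×32, L=5 ×4
  A^-7: L=4 ×9
  A^-9: L=5 ×1
Each group contributes A^e * Σ count * d^(L-1):
Powers of d = -A^2 - A^-2: d^2 = A^4 + 2 + A^-4; d^3 = -A^6 - 3*A^2 - 3*A^-2 - A^-6; d^4 = A^8 + 4*A^4 + 6 + 4*A^-4 + A^-8; d^5 = -A^10 - 5*A^6 - 10*A^2 - 10*A^-2 - 5*A^-6 - A^-10.
  A^9 * (d) = -A^11 - A^7
  A^7 * (3 + 6*d^2) = 6*A^11 + 15*A^7 + 6*A^3
  A^5 * (26*d + 10*d^3) = -10*A^11 - 56*A^7 - 56*A^3 - 10*A^-1
  A^3 * (21 + 58*d^2 + 5*d^4) = 5*A^11 + 78*A^7 + 167*A^3 + 78*A^-1 + 5*A^-5
  A^1 * (86*d + 39*d^3 + d^5) = -A^11 - 44*A^7 - 213*A^3 - 213*A^-1 - 44*A^-5 - A^-9
  A^-1 * (35 + 80*d^2 + 11*d^4) = 11*A^7 + 124*A^3 + 261*A^-1 + 124*A^-5 + 11*A^-9
  A^-3 * (53*d + 30*d^3 + d^5) = -A^7 - 35*A^3 - 153*A^-1 - 153*A^-5 - 35*A^-9 - A^-13
  A^-5 * (32*d^2 + 4*d^4) = 4*A^3 + 48*A^-1 + 88*A^-5 + 48*A^-9 + 4*A^-13
  A^-7 * (9*d^3) = -9*A^-1 - 27*A^-5 - 27*A^-9 - 9*A^-13
  A^-9 * (d^4) = A^-1 + 4*A^-5 + 6*A^-9 + 4*A^-13 + A^-17
Summing the groups: <K> = -A^11 + 2*A^7 - 3*A^3 + 3*A^-1 - 3*A^-5 + 2*A^-9 - 2*A^-13 + A^-17
Normalise by the writhe: (-A^3)^(-w) = (-A^3)^(-1) = -A^-3, so f(A) = -A^-3 * <K> = A^8 - 2*A^4 + 3 - 3*A^-4 + 3*A^-8 - 2*A^-12 + 2*A^-16 - A^-20.
Substitute A = t^(-1/4), i.e. A^e → t^(-e/4): V(t) = -t^5 + 2*t^4 - 2*t^3 + 3*t^2 - 3*t + 3 - 2*t^-1 + t^-2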